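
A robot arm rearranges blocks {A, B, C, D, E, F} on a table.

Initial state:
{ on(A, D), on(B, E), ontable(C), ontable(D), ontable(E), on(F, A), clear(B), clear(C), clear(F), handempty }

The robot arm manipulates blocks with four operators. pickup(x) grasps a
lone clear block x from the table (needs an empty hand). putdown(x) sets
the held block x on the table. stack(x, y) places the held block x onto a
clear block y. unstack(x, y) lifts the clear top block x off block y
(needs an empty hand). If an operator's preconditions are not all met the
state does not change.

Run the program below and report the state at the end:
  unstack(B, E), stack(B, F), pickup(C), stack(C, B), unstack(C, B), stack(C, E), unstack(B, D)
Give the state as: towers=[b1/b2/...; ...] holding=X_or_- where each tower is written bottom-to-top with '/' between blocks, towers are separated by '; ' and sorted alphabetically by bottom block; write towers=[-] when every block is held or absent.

step 1 (unstack(B, E)): towers=[C; D/A/F; E] holding=B
step 2 (stack(B, F)): towers=[C; D/A/F/B; E] holding=-
step 3 (pickup(C)): towers=[D/A/F/B; E] holding=C
step 4 (stack(C, B)): towers=[D/A/F/B/C; E] holding=-
step 5 (unstack(C, B)): towers=[D/A/F/B; E] holding=C
step 6 (stack(C, E)): towers=[D/A/F/B; E/C] holding=-
step 7 (unstack(B, D)) [no-op]: towers=[D/A/F/B; E/C] holding=-

towers=[D/A/F/B; E/C] holding=-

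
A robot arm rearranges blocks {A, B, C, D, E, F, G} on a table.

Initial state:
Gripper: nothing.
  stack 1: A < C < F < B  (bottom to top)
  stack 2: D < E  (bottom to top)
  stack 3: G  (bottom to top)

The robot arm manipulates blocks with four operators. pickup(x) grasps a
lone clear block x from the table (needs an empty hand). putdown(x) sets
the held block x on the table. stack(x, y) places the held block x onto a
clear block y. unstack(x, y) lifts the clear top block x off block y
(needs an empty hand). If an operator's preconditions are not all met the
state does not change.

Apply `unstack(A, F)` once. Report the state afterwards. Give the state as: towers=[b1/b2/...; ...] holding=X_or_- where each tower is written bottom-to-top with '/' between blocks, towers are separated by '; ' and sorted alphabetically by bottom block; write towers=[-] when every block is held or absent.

towers=[A/C/F/B; D/E; G] holding=-

before: towers=[A/C/F/B; D/E; G] holding=-
pre[unstack(A, F)]: on(A,F) fail, clear(A) fail, handempty ok
on(A,F), clear(A) unmet → unstack(A, F) is a no-op
after:  towers=[A/C/F/B; D/E; G] holding=-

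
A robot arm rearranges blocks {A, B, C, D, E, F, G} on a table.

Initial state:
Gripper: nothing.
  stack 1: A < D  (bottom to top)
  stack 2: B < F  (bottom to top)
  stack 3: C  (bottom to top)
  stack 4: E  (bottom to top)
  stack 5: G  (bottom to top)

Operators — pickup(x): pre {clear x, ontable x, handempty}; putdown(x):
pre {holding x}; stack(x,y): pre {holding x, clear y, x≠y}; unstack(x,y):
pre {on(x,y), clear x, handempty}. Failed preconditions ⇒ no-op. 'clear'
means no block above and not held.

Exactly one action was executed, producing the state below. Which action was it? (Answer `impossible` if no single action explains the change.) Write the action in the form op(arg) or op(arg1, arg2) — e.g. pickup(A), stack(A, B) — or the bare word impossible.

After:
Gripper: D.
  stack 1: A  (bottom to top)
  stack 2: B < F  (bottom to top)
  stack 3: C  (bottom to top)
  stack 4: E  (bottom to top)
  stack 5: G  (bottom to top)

target: towers=[A; B/F; C; E; G] holding=D
     unstack(F, B) → towers=[A/D; B; C; E; G] holding=F
         pickup(G) → towers=[A/D; B/F; C; E] holding=G
     unstack(D, A) → towers=[A; B/F; C; E; G] holding=D  ← match
         pickup(E) → towers=[A/D; B/F; C; G] holding=E
         pickup(C) → towers=[A/D; B/F; E; G] holding=C

unstack(D, A)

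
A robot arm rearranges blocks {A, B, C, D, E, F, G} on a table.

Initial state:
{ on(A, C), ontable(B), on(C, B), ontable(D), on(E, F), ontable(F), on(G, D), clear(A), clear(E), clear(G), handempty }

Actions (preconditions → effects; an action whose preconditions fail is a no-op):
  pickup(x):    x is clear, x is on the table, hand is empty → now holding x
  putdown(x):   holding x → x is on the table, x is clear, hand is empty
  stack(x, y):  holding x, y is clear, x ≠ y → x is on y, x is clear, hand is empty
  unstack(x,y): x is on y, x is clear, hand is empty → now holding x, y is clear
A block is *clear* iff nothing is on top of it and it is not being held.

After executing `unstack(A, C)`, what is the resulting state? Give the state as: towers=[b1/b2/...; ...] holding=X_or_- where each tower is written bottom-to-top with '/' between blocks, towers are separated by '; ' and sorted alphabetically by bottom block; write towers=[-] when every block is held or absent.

before: towers=[B/C/A; D/G; F/E] holding=-
pre[unstack(A, C)]: on(A,C) ✓, clear(A) ✓, handempty ✓
all met → apply unstack(A, C)
after:  towers=[B/C; D/G; F/E] holding=A

towers=[B/C; D/G; F/E] holding=A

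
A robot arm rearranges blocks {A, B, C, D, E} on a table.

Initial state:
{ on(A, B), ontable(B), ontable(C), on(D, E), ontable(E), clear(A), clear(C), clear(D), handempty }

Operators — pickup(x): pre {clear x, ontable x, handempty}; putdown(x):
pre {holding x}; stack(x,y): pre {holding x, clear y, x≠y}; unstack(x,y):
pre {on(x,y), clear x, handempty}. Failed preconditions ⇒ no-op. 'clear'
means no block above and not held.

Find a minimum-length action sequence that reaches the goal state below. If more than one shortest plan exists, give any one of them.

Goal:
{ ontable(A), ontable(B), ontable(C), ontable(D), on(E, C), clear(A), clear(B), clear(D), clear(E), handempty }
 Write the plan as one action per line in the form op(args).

unstack(D, E)
putdown(D)
unstack(A, B)
putdown(A)
pickup(E)
stack(E, C)

step 1 (unstack(D, E)): towers=[B/A; C; E] holding=D
step 2 (putdown(D)): towers=[B/A; C; D; E] holding=-
step 3 (unstack(A, B)): towers=[B; C; D; E] holding=A
step 4 (putdown(A)): towers=[A; B; C; D; E] holding=-
step 5 (pickup(E)): towers=[A; B; C; D] holding=E
step 6 (stack(E, C)): towers=[A; B; C/E; D] holding=-
goal check: towers=[A; B; C/E; D] holding=- — reached (length 6, optimal by BFS)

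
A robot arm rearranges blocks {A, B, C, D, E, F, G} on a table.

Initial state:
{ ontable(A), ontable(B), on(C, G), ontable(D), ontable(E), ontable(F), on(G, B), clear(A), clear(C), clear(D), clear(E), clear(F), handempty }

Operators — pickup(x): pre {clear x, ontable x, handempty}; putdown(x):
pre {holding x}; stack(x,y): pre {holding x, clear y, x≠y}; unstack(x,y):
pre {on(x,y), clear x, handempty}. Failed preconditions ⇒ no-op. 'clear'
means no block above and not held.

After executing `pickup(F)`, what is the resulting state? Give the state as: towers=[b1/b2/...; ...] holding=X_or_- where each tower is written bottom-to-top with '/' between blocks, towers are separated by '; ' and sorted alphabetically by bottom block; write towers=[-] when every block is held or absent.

before: towers=[A; B/G/C; D; E; F] holding=-
pre[pickup(F)]: clear(F) ✓, ontable(F) ✓, handempty ✓
all met → apply pickup(F)
after:  towers=[A; B/G/C; D; E] holding=F

towers=[A; B/G/C; D; E] holding=F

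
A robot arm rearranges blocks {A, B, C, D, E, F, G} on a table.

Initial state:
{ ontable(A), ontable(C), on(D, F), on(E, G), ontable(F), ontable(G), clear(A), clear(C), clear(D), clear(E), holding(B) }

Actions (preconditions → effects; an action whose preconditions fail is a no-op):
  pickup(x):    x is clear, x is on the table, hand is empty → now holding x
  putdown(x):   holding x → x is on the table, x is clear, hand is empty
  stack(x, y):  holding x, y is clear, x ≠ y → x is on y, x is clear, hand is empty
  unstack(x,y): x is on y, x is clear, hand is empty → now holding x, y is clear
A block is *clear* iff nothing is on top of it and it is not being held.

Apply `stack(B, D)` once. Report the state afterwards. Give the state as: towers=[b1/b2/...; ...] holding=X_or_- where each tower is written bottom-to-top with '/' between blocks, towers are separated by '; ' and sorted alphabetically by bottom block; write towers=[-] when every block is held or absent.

before: towers=[A; C; F/D; G/E] holding=B
pre[stack(B, D)]: holding(B) yes, clear(D) yes, B≠D yes
all met → apply stack(B, D)
after:  towers=[A; C; F/D/B; G/E] holding=-

towers=[A; C; F/D/B; G/E] holding=-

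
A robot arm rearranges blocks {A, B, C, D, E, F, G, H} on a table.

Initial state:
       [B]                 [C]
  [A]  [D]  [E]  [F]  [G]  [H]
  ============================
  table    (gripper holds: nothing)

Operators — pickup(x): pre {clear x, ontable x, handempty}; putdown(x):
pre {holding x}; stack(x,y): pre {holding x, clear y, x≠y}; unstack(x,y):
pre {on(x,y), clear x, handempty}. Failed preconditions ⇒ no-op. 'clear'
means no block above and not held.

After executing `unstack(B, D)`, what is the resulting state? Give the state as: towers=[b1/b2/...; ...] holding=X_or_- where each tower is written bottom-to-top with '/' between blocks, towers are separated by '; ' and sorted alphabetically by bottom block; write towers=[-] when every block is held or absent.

before: towers=[A; D/B; E; F; G; H/C] holding=-
pre[unstack(B, D)]: on(B,D) ✓, clear(B) ✓, handempty ✓
all met → apply unstack(B, D)
after:  towers=[A; D; E; F; G; H/C] holding=B

towers=[A; D; E; F; G; H/C] holding=B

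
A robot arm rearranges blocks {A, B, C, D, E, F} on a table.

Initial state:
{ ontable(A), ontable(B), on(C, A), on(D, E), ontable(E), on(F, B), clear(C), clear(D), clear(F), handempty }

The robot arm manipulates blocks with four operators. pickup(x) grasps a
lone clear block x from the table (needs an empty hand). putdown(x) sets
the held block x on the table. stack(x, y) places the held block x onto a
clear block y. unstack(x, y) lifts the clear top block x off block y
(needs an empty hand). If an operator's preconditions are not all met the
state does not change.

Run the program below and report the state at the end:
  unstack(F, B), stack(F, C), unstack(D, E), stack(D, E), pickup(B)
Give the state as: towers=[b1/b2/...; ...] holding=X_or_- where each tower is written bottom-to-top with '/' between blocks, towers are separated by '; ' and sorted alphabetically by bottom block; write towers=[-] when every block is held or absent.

step 1 (unstack(F, B)): towers=[A/C; B; E/D] holding=F
step 2 (stack(F, C)): towers=[A/C/F; B; E/D] holding=-
step 3 (unstack(D, E)): towers=[A/C/F; B; E] holding=D
step 4 (stack(D, E)): towers=[A/C/F; B; E/D] holding=-
step 5 (pickup(B)): towers=[A/C/F; E/D] holding=B

towers=[A/C/F; E/D] holding=B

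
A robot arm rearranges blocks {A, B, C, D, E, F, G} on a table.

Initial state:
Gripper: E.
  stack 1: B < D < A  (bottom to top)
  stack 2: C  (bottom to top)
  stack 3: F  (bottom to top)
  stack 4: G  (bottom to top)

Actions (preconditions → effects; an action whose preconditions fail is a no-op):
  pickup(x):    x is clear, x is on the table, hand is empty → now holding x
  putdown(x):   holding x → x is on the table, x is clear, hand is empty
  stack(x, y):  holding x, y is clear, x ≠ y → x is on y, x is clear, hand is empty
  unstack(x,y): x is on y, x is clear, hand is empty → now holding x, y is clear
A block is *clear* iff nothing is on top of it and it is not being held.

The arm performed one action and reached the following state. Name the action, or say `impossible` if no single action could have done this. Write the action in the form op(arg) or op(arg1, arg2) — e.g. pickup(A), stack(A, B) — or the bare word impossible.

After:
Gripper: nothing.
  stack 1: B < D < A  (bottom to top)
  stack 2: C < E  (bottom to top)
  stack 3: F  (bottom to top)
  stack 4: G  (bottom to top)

stack(E, C)

target: towers=[B/D/A; C/E; F; G] holding=-
        putdown(E) → towers=[B/D/A; C; E; F; G] holding=-
       stack(E, F) → towers=[B/D/A; C; F/E; G] holding=-
       stack(E, G) → towers=[B/D/A; C; F; G/E] holding=-
       stack(E, A) → towers=[B/D/A/E; C; F; G] holding=-
       stack(E, C) → towers=[B/D/A; C/E; F; G] holding=-  ← match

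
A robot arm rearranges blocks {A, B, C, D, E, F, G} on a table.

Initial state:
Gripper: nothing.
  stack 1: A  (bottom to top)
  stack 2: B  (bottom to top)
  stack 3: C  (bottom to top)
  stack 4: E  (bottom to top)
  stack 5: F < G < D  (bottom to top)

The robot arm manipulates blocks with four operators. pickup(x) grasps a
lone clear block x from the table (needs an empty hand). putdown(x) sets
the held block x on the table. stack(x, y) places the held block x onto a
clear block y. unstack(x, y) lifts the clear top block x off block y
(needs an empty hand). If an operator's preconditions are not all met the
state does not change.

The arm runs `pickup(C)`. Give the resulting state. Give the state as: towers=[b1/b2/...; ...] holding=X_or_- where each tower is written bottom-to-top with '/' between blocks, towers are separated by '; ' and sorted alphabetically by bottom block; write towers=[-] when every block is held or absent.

towers=[A; B; E; F/G/D] holding=C

before: towers=[A; B; C; E; F/G/D] holding=-
pre[pickup(C)]: clear(C) ✓, ontable(C) ✓, handempty ✓
all met → apply pickup(C)
after:  towers=[A; B; E; F/G/D] holding=C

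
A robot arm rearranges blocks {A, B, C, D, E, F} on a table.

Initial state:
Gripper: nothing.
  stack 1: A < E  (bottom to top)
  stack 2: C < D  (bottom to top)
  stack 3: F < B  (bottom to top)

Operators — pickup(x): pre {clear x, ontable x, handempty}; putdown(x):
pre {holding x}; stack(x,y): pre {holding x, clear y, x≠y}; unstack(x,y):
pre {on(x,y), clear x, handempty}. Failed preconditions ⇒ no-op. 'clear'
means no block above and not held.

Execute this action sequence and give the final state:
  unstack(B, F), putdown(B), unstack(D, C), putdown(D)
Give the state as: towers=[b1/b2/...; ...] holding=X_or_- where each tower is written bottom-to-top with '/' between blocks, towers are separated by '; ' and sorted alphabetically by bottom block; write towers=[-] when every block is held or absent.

towers=[A/E; B; C; D; F] holding=-

step 1 (unstack(B, F)): towers=[A/E; C/D; F] holding=B
step 2 (putdown(B)): towers=[A/E; B; C/D; F] holding=-
step 3 (unstack(D, C)): towers=[A/E; B; C; F] holding=D
step 4 (putdown(D)): towers=[A/E; B; C; D; F] holding=-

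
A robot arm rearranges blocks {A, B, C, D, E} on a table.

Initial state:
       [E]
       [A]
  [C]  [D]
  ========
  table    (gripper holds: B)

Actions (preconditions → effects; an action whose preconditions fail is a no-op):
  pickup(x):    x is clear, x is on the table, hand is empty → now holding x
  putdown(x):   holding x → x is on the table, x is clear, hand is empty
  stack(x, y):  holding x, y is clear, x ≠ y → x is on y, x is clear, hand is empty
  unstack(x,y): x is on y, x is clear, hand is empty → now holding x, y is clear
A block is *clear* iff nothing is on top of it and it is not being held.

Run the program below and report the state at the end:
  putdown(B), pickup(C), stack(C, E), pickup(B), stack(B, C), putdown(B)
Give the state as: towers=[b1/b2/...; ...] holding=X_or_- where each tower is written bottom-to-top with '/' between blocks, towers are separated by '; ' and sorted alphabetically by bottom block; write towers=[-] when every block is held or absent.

towers=[D/A/E/C/B] holding=-

step 1 (putdown(B)): towers=[B; C; D/A/E] holding=-
step 2 (pickup(C)): towers=[B; D/A/E] holding=C
step 3 (stack(C, E)): towers=[B; D/A/E/C] holding=-
step 4 (pickup(B)): towers=[D/A/E/C] holding=B
step 5 (stack(B, C)): towers=[D/A/E/C/B] holding=-
step 6 (putdown(B)) [no-op]: towers=[D/A/E/C/B] holding=-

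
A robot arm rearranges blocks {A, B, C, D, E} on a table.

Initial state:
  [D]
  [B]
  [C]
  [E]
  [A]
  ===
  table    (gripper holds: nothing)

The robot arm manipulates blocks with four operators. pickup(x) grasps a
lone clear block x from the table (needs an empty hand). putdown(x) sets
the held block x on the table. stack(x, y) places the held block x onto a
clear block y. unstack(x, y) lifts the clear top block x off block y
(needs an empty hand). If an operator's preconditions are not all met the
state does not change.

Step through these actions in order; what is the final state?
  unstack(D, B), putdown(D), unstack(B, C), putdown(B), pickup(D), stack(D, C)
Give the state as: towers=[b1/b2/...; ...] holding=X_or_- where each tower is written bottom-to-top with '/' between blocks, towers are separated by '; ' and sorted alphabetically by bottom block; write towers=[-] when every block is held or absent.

step 1 (unstack(D, B)): towers=[A/E/C/B] holding=D
step 2 (putdown(D)): towers=[A/E/C/B; D] holding=-
step 3 (unstack(B, C)): towers=[A/E/C; D] holding=B
step 4 (putdown(B)): towers=[A/E/C; B; D] holding=-
step 5 (pickup(D)): towers=[A/E/C; B] holding=D
step 6 (stack(D, C)): towers=[A/E/C/D; B] holding=-

towers=[A/E/C/D; B] holding=-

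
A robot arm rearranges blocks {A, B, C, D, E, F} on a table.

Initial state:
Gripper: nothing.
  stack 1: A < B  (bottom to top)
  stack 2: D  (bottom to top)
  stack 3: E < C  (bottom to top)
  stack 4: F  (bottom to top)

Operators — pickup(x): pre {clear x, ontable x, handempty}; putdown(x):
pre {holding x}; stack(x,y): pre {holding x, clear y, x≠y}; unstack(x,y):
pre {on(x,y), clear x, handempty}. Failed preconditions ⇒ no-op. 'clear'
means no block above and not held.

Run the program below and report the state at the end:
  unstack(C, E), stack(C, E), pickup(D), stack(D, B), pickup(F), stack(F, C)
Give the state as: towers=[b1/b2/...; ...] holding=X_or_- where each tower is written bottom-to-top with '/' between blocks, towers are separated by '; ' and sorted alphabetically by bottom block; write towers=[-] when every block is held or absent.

towers=[A/B/D; E/C/F] holding=-

step 1 (unstack(C, E)): towers=[A/B; D; E; F] holding=C
step 2 (stack(C, E)): towers=[A/B; D; E/C; F] holding=-
step 3 (pickup(D)): towers=[A/B; E/C; F] holding=D
step 4 (stack(D, B)): towers=[A/B/D; E/C; F] holding=-
step 5 (pickup(F)): towers=[A/B/D; E/C] holding=F
step 6 (stack(F, C)): towers=[A/B/D; E/C/F] holding=-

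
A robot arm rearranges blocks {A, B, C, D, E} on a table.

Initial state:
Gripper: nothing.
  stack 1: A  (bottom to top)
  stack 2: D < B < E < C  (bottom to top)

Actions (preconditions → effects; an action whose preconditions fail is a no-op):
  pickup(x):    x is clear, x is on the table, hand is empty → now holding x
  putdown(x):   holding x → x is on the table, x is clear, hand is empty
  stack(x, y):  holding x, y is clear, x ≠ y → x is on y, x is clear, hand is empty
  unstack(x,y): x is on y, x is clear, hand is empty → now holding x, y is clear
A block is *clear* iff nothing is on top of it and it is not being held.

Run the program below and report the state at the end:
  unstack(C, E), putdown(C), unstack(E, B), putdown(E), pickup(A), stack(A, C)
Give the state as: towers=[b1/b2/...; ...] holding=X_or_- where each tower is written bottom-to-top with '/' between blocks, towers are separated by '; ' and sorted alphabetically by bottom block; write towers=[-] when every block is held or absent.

towers=[C/A; D/B; E] holding=-

step 1 (unstack(C, E)): towers=[A; D/B/E] holding=C
step 2 (putdown(C)): towers=[A; C; D/B/E] holding=-
step 3 (unstack(E, B)): towers=[A; C; D/B] holding=E
step 4 (putdown(E)): towers=[A; C; D/B; E] holding=-
step 5 (pickup(A)): towers=[C; D/B; E] holding=A
step 6 (stack(A, C)): towers=[C/A; D/B; E] holding=-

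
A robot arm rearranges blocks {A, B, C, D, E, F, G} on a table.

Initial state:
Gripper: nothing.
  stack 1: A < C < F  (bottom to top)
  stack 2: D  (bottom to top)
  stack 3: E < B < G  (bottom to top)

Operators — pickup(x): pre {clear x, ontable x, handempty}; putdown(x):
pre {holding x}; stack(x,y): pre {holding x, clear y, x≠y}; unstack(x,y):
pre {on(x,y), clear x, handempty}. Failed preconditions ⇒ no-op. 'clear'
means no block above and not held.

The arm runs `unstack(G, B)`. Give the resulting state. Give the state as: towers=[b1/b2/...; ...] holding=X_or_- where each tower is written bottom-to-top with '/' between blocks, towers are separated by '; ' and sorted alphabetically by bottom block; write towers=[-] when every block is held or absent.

before: towers=[A/C/F; D; E/B/G] holding=-
pre[unstack(G, B)]: on(G,B) ok, clear(G) ok, handempty ok
all met → apply unstack(G, B)
after:  towers=[A/C/F; D; E/B] holding=G

towers=[A/C/F; D; E/B] holding=G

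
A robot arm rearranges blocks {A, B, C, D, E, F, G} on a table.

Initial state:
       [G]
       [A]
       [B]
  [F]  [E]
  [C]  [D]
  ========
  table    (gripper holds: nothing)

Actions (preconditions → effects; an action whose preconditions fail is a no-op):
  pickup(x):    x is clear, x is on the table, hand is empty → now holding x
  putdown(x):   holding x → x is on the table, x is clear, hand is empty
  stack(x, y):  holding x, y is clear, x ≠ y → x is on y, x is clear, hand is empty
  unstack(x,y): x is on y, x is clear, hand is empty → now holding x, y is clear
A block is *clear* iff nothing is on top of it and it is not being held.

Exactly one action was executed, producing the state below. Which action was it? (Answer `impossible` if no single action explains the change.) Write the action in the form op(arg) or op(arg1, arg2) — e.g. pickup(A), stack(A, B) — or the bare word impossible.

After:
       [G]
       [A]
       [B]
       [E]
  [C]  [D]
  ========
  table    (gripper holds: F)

unstack(F, C)

target: towers=[C; D/E/B/A/G] holding=F
     unstack(F, C) → towers=[C; D/E/B/A/G] holding=F  ← match
     unstack(G, A) → towers=[C/F; D/E/B/A] holding=G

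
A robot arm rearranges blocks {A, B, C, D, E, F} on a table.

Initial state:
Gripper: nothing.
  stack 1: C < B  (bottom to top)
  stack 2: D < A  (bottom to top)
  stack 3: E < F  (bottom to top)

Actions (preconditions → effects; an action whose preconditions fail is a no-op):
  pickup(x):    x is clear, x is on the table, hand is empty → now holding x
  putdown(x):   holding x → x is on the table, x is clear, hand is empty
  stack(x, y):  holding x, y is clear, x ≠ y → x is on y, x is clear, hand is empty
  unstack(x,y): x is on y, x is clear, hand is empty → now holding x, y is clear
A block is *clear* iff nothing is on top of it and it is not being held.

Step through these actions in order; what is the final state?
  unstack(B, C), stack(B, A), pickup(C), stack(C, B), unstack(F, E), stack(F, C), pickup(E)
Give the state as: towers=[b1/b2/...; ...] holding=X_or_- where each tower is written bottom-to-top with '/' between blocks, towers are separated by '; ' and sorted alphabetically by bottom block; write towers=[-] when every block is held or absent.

towers=[D/A/B/C/F] holding=E

step 1 (unstack(B, C)): towers=[C; D/A; E/F] holding=B
step 2 (stack(B, A)): towers=[C; D/A/B; E/F] holding=-
step 3 (pickup(C)): towers=[D/A/B; E/F] holding=C
step 4 (stack(C, B)): towers=[D/A/B/C; E/F] holding=-
step 5 (unstack(F, E)): towers=[D/A/B/C; E] holding=F
step 6 (stack(F, C)): towers=[D/A/B/C/F; E] holding=-
step 7 (pickup(E)): towers=[D/A/B/C/F] holding=E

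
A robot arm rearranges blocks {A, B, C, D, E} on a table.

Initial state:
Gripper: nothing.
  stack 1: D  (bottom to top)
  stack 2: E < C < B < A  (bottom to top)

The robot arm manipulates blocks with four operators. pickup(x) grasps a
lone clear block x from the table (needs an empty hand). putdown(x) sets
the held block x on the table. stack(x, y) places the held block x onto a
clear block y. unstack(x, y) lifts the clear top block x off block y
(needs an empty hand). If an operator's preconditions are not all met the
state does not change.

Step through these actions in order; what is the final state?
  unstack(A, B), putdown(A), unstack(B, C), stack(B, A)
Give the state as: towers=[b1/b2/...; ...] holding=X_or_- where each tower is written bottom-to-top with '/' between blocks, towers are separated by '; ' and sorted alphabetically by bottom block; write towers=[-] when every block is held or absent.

towers=[A/B; D; E/C] holding=-

step 1 (unstack(A, B)): towers=[D; E/C/B] holding=A
step 2 (putdown(A)): towers=[A; D; E/C/B] holding=-
step 3 (unstack(B, C)): towers=[A; D; E/C] holding=B
step 4 (stack(B, A)): towers=[A/B; D; E/C] holding=-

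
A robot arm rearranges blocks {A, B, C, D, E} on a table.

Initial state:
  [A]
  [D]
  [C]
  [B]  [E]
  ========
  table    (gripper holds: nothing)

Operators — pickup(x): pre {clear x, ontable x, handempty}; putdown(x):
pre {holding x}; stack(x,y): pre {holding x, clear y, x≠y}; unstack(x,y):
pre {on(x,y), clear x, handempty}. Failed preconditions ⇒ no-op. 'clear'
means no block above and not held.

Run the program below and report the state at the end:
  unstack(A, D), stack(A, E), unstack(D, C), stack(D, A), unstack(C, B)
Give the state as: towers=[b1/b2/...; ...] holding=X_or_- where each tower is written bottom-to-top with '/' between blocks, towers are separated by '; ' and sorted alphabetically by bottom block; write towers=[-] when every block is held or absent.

towers=[B; E/A/D] holding=C

step 1 (unstack(A, D)): towers=[B/C/D; E] holding=A
step 2 (stack(A, E)): towers=[B/C/D; E/A] holding=-
step 3 (unstack(D, C)): towers=[B/C; E/A] holding=D
step 4 (stack(D, A)): towers=[B/C; E/A/D] holding=-
step 5 (unstack(C, B)): towers=[B; E/A/D] holding=C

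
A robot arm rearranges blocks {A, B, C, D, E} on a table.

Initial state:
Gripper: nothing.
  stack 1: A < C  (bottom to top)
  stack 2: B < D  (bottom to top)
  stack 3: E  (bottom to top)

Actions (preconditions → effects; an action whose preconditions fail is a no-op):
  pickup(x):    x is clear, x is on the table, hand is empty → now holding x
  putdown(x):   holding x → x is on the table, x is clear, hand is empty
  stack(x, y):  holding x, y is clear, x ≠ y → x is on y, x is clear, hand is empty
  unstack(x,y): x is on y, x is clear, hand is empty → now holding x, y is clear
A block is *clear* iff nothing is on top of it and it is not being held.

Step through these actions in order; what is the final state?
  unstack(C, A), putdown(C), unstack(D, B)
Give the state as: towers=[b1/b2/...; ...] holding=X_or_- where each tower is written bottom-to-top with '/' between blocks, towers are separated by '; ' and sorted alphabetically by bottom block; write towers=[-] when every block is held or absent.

towers=[A; B; C; E] holding=D

step 1 (unstack(C, A)): towers=[A; B/D; E] holding=C
step 2 (putdown(C)): towers=[A; B/D; C; E] holding=-
step 3 (unstack(D, B)): towers=[A; B; C; E] holding=D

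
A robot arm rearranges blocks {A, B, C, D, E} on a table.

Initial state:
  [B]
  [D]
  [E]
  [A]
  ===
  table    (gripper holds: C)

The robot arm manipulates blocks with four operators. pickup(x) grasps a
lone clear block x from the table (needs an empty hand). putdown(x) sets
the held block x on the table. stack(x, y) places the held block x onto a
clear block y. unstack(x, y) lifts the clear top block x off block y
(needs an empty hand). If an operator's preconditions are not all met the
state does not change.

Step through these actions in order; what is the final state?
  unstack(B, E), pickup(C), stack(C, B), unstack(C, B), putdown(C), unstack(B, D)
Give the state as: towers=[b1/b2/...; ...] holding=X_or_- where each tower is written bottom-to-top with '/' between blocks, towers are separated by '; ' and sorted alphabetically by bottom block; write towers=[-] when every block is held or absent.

step 1 (unstack(B, E)) [no-op]: towers=[A/E/D/B] holding=C
step 2 (pickup(C)) [no-op]: towers=[A/E/D/B] holding=C
step 3 (stack(C, B)): towers=[A/E/D/B/C] holding=-
step 4 (unstack(C, B)): towers=[A/E/D/B] holding=C
step 5 (putdown(C)): towers=[A/E/D/B; C] holding=-
step 6 (unstack(B, D)): towers=[A/E/D; C] holding=B

towers=[A/E/D; C] holding=B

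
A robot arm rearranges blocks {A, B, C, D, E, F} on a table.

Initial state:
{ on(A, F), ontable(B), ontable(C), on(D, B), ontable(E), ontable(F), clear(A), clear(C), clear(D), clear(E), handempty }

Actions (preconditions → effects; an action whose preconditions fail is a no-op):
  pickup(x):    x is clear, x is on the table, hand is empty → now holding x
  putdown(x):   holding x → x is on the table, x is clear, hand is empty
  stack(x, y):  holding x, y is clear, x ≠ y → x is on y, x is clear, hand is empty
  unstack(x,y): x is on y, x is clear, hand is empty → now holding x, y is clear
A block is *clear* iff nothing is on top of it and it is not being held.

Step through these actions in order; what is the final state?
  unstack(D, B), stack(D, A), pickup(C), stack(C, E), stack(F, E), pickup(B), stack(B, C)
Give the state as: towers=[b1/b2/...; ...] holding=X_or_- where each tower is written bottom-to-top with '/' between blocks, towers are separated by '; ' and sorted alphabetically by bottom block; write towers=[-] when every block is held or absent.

towers=[E/C/B; F/A/D] holding=-

step 1 (unstack(D, B)): towers=[B; C; E; F/A] holding=D
step 2 (stack(D, A)): towers=[B; C; E; F/A/D] holding=-
step 3 (pickup(C)): towers=[B; E; F/A/D] holding=C
step 4 (stack(C, E)): towers=[B; E/C; F/A/D] holding=-
step 5 (stack(F, E)) [no-op]: towers=[B; E/C; F/A/D] holding=-
step 6 (pickup(B)): towers=[E/C; F/A/D] holding=B
step 7 (stack(B, C)): towers=[E/C/B; F/A/D] holding=-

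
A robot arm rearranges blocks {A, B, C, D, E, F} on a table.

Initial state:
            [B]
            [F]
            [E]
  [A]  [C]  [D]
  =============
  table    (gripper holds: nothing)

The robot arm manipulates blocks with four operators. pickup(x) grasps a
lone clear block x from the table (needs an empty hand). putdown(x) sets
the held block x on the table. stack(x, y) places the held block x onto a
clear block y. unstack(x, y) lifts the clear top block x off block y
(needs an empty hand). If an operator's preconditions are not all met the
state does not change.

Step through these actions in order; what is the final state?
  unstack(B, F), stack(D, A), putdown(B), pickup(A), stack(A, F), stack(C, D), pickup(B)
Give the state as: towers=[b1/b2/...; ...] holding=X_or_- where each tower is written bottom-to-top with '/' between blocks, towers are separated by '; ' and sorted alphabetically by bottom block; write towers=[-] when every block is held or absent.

step 1 (unstack(B, F)): towers=[A; C; D/E/F] holding=B
step 2 (stack(D, A)) [no-op]: towers=[A; C; D/E/F] holding=B
step 3 (putdown(B)): towers=[A; B; C; D/E/F] holding=-
step 4 (pickup(A)): towers=[B; C; D/E/F] holding=A
step 5 (stack(A, F)): towers=[B; C; D/E/F/A] holding=-
step 6 (stack(C, D)) [no-op]: towers=[B; C; D/E/F/A] holding=-
step 7 (pickup(B)): towers=[C; D/E/F/A] holding=B

towers=[C; D/E/F/A] holding=B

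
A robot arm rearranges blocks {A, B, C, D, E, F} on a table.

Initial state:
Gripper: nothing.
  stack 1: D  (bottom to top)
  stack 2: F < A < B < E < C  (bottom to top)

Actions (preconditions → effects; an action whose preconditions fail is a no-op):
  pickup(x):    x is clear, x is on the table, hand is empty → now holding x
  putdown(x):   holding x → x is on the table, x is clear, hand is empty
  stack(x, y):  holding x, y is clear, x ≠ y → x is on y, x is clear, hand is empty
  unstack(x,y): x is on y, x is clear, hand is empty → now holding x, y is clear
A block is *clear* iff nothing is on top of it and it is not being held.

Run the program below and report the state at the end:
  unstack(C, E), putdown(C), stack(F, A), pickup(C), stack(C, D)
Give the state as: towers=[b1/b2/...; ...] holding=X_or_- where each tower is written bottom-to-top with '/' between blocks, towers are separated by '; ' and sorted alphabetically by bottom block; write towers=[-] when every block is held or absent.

step 1 (unstack(C, E)): towers=[D; F/A/B/E] holding=C
step 2 (putdown(C)): towers=[C; D; F/A/B/E] holding=-
step 3 (stack(F, A)) [no-op]: towers=[C; D; F/A/B/E] holding=-
step 4 (pickup(C)): towers=[D; F/A/B/E] holding=C
step 5 (stack(C, D)): towers=[D/C; F/A/B/E] holding=-

towers=[D/C; F/A/B/E] holding=-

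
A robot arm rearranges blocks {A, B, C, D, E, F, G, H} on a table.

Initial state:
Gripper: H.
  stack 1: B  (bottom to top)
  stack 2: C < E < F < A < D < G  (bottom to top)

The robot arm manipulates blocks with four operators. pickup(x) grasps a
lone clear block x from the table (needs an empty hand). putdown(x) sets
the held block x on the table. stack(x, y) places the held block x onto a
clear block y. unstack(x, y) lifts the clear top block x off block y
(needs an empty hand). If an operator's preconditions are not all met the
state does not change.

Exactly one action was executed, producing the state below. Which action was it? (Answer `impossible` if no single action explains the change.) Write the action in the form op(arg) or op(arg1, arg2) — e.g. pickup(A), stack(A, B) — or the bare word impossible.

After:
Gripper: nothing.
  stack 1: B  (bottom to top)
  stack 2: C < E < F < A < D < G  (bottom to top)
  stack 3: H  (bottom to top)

target: towers=[B; C/E/F/A/D/G; H] holding=-
        putdown(H) → towers=[B; C/E/F/A/D/G; H] holding=-  ← match
       stack(H, G) → towers=[B; C/E/F/A/D/G/H] holding=-
       stack(H, B) → towers=[B/H; C/E/F/A/D/G] holding=-

putdown(H)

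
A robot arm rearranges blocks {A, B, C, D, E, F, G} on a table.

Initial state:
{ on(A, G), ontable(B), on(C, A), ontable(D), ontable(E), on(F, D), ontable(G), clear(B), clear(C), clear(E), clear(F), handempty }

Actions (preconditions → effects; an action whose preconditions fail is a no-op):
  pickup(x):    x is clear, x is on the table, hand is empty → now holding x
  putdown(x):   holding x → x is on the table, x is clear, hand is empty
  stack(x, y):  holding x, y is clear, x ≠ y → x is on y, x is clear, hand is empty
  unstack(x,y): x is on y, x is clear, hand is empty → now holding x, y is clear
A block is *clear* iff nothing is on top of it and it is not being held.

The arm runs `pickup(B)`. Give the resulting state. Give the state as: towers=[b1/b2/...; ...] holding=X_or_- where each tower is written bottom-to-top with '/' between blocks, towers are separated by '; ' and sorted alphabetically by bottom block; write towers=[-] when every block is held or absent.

towers=[D/F; E; G/A/C] holding=B

before: towers=[B; D/F; E; G/A/C] holding=-
pre[pickup(B)]: clear(B) ✓, ontable(B) ✓, handempty ✓
all met → apply pickup(B)
after:  towers=[D/F; E; G/A/C] holding=B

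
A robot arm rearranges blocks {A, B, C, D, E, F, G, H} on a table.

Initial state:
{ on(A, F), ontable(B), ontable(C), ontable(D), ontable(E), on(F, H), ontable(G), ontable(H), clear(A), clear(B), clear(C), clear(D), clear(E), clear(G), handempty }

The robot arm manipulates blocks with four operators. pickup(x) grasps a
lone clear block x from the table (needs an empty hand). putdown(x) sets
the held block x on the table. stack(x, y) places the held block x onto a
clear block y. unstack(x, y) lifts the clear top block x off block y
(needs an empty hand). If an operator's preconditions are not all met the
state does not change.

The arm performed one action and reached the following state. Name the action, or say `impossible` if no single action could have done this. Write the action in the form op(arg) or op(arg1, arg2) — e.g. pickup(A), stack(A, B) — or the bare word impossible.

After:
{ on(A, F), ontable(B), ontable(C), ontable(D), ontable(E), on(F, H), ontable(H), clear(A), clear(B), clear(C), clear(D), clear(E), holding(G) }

target: towers=[B; C; D; E; H/F/A] holding=G
         pickup(G) → towers=[B; C; D; E; H/F/A] holding=G  ← match
     unstack(A, F) → towers=[B; C; D; E; G; H/F] holding=A
         pickup(E) → towers=[B; C; D; G; H/F/A] holding=E
         pickup(B) → towers=[C; D; E; G; H/F/A] holding=B
         pickup(D) → towers=[B; C; E; G; H/F/A] holding=D
         pickup(C) → towers=[B; D; E; G; H/F/A] holding=C

pickup(G)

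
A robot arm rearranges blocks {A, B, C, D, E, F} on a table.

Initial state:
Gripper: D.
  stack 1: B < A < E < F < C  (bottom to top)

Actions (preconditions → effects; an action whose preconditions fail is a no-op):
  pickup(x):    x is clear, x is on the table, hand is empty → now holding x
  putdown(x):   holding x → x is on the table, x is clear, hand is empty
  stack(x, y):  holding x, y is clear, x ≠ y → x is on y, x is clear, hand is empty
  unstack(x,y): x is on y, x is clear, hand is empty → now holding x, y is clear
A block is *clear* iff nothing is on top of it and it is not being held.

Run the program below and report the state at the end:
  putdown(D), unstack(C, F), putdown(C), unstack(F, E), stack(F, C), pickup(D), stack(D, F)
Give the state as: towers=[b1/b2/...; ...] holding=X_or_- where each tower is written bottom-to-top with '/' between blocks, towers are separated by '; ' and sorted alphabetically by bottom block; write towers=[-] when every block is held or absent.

step 1 (putdown(D)): towers=[B/A/E/F/C; D] holding=-
step 2 (unstack(C, F)): towers=[B/A/E/F; D] holding=C
step 3 (putdown(C)): towers=[B/A/E/F; C; D] holding=-
step 4 (unstack(F, E)): towers=[B/A/E; C; D] holding=F
step 5 (stack(F, C)): towers=[B/A/E; C/F; D] holding=-
step 6 (pickup(D)): towers=[B/A/E; C/F] holding=D
step 7 (stack(D, F)): towers=[B/A/E; C/F/D] holding=-

towers=[B/A/E; C/F/D] holding=-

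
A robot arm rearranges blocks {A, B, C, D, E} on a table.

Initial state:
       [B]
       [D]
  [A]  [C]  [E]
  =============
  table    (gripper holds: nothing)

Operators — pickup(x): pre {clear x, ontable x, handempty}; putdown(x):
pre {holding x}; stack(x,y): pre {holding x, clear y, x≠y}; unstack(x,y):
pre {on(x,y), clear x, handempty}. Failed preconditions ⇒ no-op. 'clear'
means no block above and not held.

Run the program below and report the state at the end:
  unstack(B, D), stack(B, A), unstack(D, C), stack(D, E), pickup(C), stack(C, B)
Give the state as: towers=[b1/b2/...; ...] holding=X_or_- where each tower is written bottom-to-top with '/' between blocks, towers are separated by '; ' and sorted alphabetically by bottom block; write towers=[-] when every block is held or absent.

step 1 (unstack(B, D)): towers=[A; C/D; E] holding=B
step 2 (stack(B, A)): towers=[A/B; C/D; E] holding=-
step 3 (unstack(D, C)): towers=[A/B; C; E] holding=D
step 4 (stack(D, E)): towers=[A/B; C; E/D] holding=-
step 5 (pickup(C)): towers=[A/B; E/D] holding=C
step 6 (stack(C, B)): towers=[A/B/C; E/D] holding=-

towers=[A/B/C; E/D] holding=-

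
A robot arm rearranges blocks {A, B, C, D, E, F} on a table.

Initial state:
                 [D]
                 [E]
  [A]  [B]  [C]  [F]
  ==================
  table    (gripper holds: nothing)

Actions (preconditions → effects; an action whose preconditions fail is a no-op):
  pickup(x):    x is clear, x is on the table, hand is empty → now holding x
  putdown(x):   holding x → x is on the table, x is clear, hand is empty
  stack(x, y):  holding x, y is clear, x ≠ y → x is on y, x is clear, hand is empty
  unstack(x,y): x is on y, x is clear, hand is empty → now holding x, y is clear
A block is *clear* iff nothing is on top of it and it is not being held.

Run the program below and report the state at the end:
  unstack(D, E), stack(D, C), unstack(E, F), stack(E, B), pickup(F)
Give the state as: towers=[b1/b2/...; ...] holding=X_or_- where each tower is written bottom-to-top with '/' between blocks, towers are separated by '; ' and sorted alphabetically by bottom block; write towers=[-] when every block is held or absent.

towers=[A; B/E; C/D] holding=F

step 1 (unstack(D, E)): towers=[A; B; C; F/E] holding=D
step 2 (stack(D, C)): towers=[A; B; C/D; F/E] holding=-
step 3 (unstack(E, F)): towers=[A; B; C/D; F] holding=E
step 4 (stack(E, B)): towers=[A; B/E; C/D; F] holding=-
step 5 (pickup(F)): towers=[A; B/E; C/D] holding=F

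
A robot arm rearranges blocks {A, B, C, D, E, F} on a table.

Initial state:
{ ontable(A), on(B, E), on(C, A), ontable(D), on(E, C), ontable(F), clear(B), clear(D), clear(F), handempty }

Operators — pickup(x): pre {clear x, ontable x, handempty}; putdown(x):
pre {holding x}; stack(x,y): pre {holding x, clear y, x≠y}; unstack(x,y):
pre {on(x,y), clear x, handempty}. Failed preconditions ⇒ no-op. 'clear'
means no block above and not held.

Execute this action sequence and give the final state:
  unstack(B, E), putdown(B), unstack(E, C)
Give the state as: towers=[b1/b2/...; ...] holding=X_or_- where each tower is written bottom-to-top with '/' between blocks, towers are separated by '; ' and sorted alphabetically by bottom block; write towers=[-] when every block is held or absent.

towers=[A/C; B; D; F] holding=E

step 1 (unstack(B, E)): towers=[A/C/E; D; F] holding=B
step 2 (putdown(B)): towers=[A/C/E; B; D; F] holding=-
step 3 (unstack(E, C)): towers=[A/C; B; D; F] holding=E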